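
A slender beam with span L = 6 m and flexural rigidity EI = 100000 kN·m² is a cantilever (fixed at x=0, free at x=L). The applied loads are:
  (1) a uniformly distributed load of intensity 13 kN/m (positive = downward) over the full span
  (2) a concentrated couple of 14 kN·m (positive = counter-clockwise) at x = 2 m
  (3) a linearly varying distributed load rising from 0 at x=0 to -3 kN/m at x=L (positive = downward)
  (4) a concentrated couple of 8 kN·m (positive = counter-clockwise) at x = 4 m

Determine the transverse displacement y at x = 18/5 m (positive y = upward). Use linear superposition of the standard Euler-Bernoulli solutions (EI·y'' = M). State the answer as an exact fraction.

Load 1 — uniform load w=13 kN/m over full span:
  y_1 = -wx²(x²-4Lx+6L²)/(24EI) = -13·(18/5)²·((18/5)²-4·6·(18/5)+6·6²)/(24·100000) = -312741/31250000 m
Load 2 — applied couple M₀=14 kN·m at a=2 m (b=L-a=4):
  y_2 = M₀a(2x-a)/(2EI)  [x>a] = 14·2·(2·(18/5)-2)/(2·100000) = 91/125000 m
Load 3 — triangular load w₀=-3 kN/m (0→w₀ over full span):
  y_3 = (w₀Lx³/12-w₀L²x²/6-w₀x⁵/(120L))/EI = ((-3)·6·(18/5)³/12-(-3)·6²·(18/5)²/6-(-3)·(18/5)⁵/(120·6))/100000 = 1295433/781250000 m
Load 4 — applied couple M₀=8 kN·m at a=4 m (b=L-a=2):
  y_4 = M₀x²/(2EI)  [x≤a] = 8·(18/5)²/(2·100000) = 81/156250 m
Superposition: y = Σ y_i = -2774671/390625000 m ≈ -0.007103 m

y(18/5) = -2774671/390625000 m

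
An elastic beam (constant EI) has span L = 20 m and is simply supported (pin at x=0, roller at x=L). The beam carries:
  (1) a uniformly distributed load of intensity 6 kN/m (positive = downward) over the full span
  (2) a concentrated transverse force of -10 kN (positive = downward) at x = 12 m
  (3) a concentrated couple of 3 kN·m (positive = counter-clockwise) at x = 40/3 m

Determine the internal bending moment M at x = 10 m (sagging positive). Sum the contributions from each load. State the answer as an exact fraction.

Load 1 — uniform load w=6 kN/m over full span:
  M_1 = wx(L-x)/2 = 6·10·(20-10)/2 = 300 kN·m
Load 2 — point force P=-10 kN at a=12 m (b=L-a=8):
  M_2 = Pbx/L  [x≤a] = (-10)·8·10/20 = -40 kN·m
Load 3 — applied couple M₀=3 kN·m at a=40/3 m (b=L-a=20/3):
  M_3 = M₀x/L  [x≤a] = 3·10/20 = 3/2 kN·m
Superposition: M = Σ M_i = 523/2 kN·m ≈ 261.500000 kN·m

M(10) = 523/2 kN·m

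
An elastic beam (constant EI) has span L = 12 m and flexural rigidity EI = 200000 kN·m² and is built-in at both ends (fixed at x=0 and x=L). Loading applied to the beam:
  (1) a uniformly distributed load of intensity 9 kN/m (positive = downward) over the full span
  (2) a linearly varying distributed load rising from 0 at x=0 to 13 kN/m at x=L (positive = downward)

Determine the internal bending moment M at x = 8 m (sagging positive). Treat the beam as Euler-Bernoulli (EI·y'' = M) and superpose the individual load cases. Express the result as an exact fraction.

Load 1 — uniform load w=9 kN/m over full span:
  M_1 = wLx/2 - wL²/12 - wx²/2 = 9·12·8/2 - 9·12²/12 - 9·8²/2 = 36 kN·m
Load 2 — triangular load w₀=13 kN/m (0→w₀ over full span):
  M_2 = 3w₀Lx/20 - w₀L²/30 - w₀x³/(6L) = 3·13·12·8/20 - 13·12²/30 - 13·8³/(6·12) = 1456/45 kN·m
Superposition: M = Σ M_i = 3076/45 kN·m ≈ 68.355556 kN·m

M(8) = 3076/45 kN·m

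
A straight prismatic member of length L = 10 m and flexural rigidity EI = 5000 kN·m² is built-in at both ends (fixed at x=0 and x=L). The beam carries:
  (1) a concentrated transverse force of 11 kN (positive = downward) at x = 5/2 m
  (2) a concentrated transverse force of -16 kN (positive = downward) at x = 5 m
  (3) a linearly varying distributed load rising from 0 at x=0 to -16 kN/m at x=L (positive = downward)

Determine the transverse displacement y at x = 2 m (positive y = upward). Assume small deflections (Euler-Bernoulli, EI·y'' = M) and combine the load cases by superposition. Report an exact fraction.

Load 1 — point force P=11 kN at a=5/2 m (b=L-a=15/2):
  y_1 = -Pb²x²(3aL-(3a+b)x)/(6L³EI)  [x≤a] = -11·(15/2)²·2²·(3·(5/2)·10-(3·(5/2)+(15/2))·2)/(6·10³·5000) = -297/80000 m
Load 2 — point force P=-16 kN at a=5 m (b=L-a=5):
  y_2 = -Pb²x²(3aL-(3a+b)x)/(6L³EI)  [x≤a] = -(-16)·5²·2²·(3·5·10-(3·5+5)·2)/(6·10³·5000) = 11/1875 m
Load 3 — triangular load w₀=-16 kN/m (0→w₀ over full span):
  y_3 = -w₀x²(L-x)²(x+2L)/(120LEI) = -(-16)·2²·(10-2)²·(2+2·10)/(120·10·5000) = 704/46875 m
Superposition: y = Σ y_i = 103037/6000000 m ≈ 0.017173 m

y(2) = 103037/6000000 m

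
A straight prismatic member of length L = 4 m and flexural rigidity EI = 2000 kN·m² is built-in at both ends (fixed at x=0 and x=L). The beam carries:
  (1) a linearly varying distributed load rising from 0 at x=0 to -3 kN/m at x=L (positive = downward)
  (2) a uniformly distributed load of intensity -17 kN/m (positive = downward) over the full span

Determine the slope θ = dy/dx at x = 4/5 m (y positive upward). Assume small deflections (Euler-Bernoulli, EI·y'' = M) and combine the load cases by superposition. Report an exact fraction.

Load 1 — triangular load w₀=-3 kN/m (0→w₀ over full span):
  θ_1 = -w₀(2x(L-x)(L-2x)(x+2L)+x²(L-x)²)/(120LEI) = -(-3)·(2·(4/5)·(4-(4/5))·(4-2·(4/5))·((4/5)+2·4)+(4/5)²·(4-(4/5))²)/(120·4·2000) = 28/78125 rad
Load 2 — uniform load w=-17 kN/m over full span:
  θ_2 = -wx(L-x)(L-2x)/(12EI) = -(-17)·(4/5)·(4-(4/5))·(4-2·(4/5))/(12·2000) = 68/15625 rad
Superposition: θ = Σ θ_i = 368/78125 rad ≈ 0.004710 rad

θ(4/5) = 368/78125 rad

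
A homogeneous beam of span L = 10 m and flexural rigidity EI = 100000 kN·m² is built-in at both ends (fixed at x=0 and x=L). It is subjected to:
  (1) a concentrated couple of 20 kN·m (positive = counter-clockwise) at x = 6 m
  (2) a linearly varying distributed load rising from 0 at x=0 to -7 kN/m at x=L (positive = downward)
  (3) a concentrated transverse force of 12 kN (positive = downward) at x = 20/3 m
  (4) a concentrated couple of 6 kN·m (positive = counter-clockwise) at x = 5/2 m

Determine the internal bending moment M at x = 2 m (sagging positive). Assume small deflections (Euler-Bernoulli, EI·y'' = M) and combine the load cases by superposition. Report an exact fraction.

Load 1 — applied couple M₀=20 kN·m at a=6 m (b=L-a=4):
  M_1 = R_Ax - M_A  [x≤a] with R_A=72/25, M_A=32/5 = (72/25)·2 - (32/5) = -16/25 kN·m
Load 2 — triangular load w₀=-7 kN/m (0→w₀ over full span):
  M_2 = 3w₀Lx/20 - w₀L²/30 - w₀x³/(6L) = 3·(-7)·10·2/20 - (-7)·10²/30 - (-7)·2³/(6·10) = 49/15 kN·m
Load 3 — point force P=12 kN at a=20/3 m (b=L-a=10/3):
  M_3 = Pb²(3a+b)x/L³ - Pab²/L²  [x≤a] = 12·(10/3)²·(3·(20/3)+(10/3))·2/10³ - 12·(20/3)·(10/3)²/10² = -8/3 kN·m
Load 4 — applied couple M₀=6 kN·m at a=5/2 m (b=L-a=15/2):
  M_4 = R_Ax - M_A  [x≤a] with R_A=27/40, M_A=-9/8 = (27/40)·2 - (-9/8) = 99/40 kN·m
Superposition: M = Σ M_i = 487/200 kN·m ≈ 2.435000 kN·m

M(2) = 487/200 kN·m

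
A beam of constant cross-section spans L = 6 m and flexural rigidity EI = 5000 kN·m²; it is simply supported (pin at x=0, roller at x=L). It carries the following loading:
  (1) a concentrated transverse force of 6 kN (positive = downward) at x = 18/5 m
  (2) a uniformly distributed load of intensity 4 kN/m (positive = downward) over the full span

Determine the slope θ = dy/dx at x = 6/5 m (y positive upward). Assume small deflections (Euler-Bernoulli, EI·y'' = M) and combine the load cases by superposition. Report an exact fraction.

θ(6/5) = -243/31250 rad

Load 1 — point force P=6 kN at a=18/5 m (b=L-a=12/5):
  θ_1 = -Pb(L²-b²-3x²)/(6LEI)  [x≤a] = -6·(12/5)·(6²-(12/5)²-3·(6/5)²)/(6·6·5000) = -162/78125 rad
Load 2 — uniform load w=4 kN/m over full span:
  θ_2 = -w(L³-6Lx²+4x³)/(24EI) = -4·(6³-6·6·(6/5)²+4·(6/5)³)/(24·5000) = -891/156250 rad
Superposition: θ = Σ θ_i = -243/31250 rad ≈ -0.007776 rad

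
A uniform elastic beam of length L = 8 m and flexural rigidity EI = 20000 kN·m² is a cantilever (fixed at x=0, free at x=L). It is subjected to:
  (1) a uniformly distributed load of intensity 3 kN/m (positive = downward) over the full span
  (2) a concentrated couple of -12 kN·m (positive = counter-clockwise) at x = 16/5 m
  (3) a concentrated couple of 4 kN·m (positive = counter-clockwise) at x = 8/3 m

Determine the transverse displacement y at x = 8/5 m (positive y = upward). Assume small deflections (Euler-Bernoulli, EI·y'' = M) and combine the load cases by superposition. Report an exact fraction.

Load 1 — uniform load w=3 kN/m over full span:
  y_1 = -wx²(x²-4Lx+6L²)/(24EI) = -3·(8/5)²·((8/5)²-4·8·(8/5)+6·8²)/(24·20000) = -2096/390625 m
Load 2 — applied couple M₀=-12 kN·m at a=16/5 m (b=L-a=24/5):
  y_2 = M₀x²/(2EI)  [x≤a] = (-12)·(8/5)²/(2·20000) = -12/15625 m
Load 3 — applied couple M₀=4 kN·m at a=8/3 m (b=L-a=16/3):
  y_3 = M₀x²/(2EI)  [x≤a] = 4·(8/5)²/(2·20000) = 4/15625 m
Superposition: y = Σ y_i = -2296/390625 m ≈ -0.005878 m

y(8/5) = -2296/390625 m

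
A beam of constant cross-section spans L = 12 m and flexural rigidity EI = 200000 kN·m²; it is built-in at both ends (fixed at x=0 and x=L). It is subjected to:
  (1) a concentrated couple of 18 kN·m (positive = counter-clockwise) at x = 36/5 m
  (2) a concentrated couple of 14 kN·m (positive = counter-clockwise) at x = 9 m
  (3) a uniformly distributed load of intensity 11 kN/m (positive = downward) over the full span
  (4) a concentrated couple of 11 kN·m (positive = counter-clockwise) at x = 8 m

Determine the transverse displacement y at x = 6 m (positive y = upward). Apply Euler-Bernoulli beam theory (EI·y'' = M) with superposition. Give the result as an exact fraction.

y(6) = -33671/10000000 m

Load 1 — applied couple M₀=18 kN·m at a=36/5 m (b=L-a=24/5):
  y_1 = (R_Ax³/6 - M_Ax²/2)/EI  [x≤a] with R_A=54/25, M_A=144/25 = ((54/25)·6³/6 - (144/25)·6²/2)/200000 = -81/625000 m
Load 2 — applied couple M₀=14 kN·m at a=9 m (b=L-a=3):
  y_2 = (R_Ax³/6 - M_Ax²/2)/EI  [x≤a] with R_A=21/16, M_A=35/8 = ((21/16)·6³/6 - (35/8)·6²/2)/200000 = -63/400000 m
Load 3 — uniform load w=11 kN/m over full span:
  y_3 = -wx²(L-x)²/(24EI) = -11·6²·(12-6)²/(24·200000) = -297/100000 m
Load 4 — applied couple M₀=11 kN·m at a=8 m (b=L-a=4):
  y_4 = (R_Ax³/6 - M_Ax²/2)/EI  [x≤a] with R_A=11/9, M_A=11/3 = ((11/9)·6³/6 - (11/3)·6²/2)/200000 = -11/100000 m
Superposition: y = Σ y_i = -33671/10000000 m ≈ -0.003367 m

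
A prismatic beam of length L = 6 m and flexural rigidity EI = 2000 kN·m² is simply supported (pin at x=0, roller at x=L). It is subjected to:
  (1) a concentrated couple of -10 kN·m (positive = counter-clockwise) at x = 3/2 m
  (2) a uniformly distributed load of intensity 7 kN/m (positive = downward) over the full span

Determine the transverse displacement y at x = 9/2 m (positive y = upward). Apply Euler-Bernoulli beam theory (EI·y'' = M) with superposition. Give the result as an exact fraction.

Load 1 — applied couple M₀=-10 kN·m at a=3/2 m (b=L-a=9/2):
  y_1 = (M₀x³/(6L)-M₀(x-a)²/2+C₁x)/EI  [x>a] with C₁=M₀(3b²-L²)/(6L)=-55/8 = ((-10)·(9/2)³/(6·6)-(-10)·((9/2)-(3/2))²/2+(-55/8)·(9/2))/2000 = -9/1600 m
Load 2 — uniform load w=7 kN/m over full span:
  y_2 = -wx(L³-2Lx²+x³)/(24EI) = -7·(9/2)·(6³-2·6·(9/2)²+(9/2)³)/(24·2000) = -10773/256000 m
Superposition: y = Σ y_i = -12213/256000 m ≈ -0.047707 m

y(9/2) = -12213/256000 m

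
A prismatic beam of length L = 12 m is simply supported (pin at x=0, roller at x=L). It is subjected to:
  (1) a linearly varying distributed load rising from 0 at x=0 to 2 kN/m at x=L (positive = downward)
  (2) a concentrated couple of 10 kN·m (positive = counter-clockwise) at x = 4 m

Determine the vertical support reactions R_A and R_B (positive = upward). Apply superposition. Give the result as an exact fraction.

Load 1 — triangular load w₀=2 kN/m (0→w₀ over full span):
  R_A = w₀L/6 = 2·12/6 = 4 kN
  R_B = w₀L/3 = 2·12/3 = 8 kN
Load 2 — applied couple M₀=10 kN·m at a=4 m (b=L-a=8):
  R_A = M₀/L = 10/12 = 5/6 kN
  R_B = -M₀/L = -10/12 = -5/6 kN
Superposition: R_A = 29/6 kN, R_B = 43/6 kN

R_A = 29/6 kN, R_B = 43/6 kN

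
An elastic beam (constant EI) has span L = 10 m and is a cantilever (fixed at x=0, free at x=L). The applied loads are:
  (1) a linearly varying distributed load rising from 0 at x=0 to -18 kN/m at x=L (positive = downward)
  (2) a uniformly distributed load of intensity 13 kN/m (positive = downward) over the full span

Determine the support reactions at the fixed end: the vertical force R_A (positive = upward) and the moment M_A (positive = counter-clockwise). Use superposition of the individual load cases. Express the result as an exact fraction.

Load 1 — triangular load w₀=-18 kN/m (0→w₀ over full span):
  R_A = w₀L/2 = (-18)·10/2 = -90 kN
  M_A = w₀L²/3 = (-18)·10²/3 = -600 kN·m
Load 2 — uniform load w=13 kN/m over full span:
  R_A = wL = 13·10 = 130 kN
  M_A = wL²/2 = 13·10²/2 = 650 kN·m
Superposition: R_A = 40 kN, M_A = 50 kN·m

R_A = 40 kN, M_A = 50 kN·m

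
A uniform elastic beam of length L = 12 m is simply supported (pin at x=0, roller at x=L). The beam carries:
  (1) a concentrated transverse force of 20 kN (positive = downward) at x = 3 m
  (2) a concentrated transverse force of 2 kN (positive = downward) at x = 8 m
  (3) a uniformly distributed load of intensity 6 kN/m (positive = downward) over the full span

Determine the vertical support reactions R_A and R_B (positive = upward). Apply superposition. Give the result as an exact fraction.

R_A = 155/3 kN, R_B = 127/3 kN

Load 1 — point force P=20 kN at a=3 m (b=L-a=9):
  R_A = Pb/L = 20·9/12 = 15 kN
  R_B = Pa/L = 20·3/12 = 5 kN
Load 2 — point force P=2 kN at a=8 m (b=L-a=4):
  R_A = Pb/L = 2·4/12 = 2/3 kN
  R_B = Pa/L = 2·8/12 = 4/3 kN
Load 3 — uniform load w=6 kN/m over full span:
  R_A = wL/2 = 6·12/2 = 36 kN
  R_B = wL/2 = 6·12/2 = 36 kN
Superposition: R_A = 155/3 kN, R_B = 127/3 kN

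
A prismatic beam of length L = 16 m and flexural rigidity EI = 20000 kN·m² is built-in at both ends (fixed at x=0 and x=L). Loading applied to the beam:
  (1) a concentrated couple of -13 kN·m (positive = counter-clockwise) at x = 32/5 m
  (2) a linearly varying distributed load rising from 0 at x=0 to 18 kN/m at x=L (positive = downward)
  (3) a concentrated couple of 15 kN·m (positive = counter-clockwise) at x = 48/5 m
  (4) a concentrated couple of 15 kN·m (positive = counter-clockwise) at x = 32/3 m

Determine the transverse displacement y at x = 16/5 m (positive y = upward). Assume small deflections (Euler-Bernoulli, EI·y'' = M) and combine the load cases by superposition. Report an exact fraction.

Load 1 — applied couple M₀=-13 kN·m at a=32/5 m (b=L-a=48/5):
  y_1 = (R_Ax³/6 - M_Ax²/2)/EI  [x≤a] with R_A=-117/100, M_A=-39/25 = ((-117/100)·(16/5)³/6 - (-39/25)·(16/5)²/2)/20000 = 156/1953125 m
Load 2 — triangular load w₀=18 kN/m (0→w₀ over full span):
  y_2 = -w₀x²(L-x)²(x+2L)/(120LEI) = -18·(16/5)²·(16-(16/5))²·((16/5)+2·16)/(120·16·20000) = -270336/9765625 m
Load 3 — applied couple M₀=15 kN·m at a=48/5 m (b=L-a=32/5):
  y_3 = (R_Ax³/6 - M_Ax²/2)/EI  [x≤a] with R_A=27/20, M_A=24/5 = ((27/20)·(16/5)³/6 - (24/5)·(16/5)²/2)/20000 = -336/390625 m
Load 4 — applied couple M₀=15 kN·m at a=32/3 m (b=L-a=16/3):
  y_4 = (R_Ax³/6 - M_Ax²/2)/EI  [x≤a] with R_A=5/4, M_A=5 = ((5/4)·(16/5)³/6 - 5·(16/5)²/2)/20000 = -44/46875 m
Superposition: y = Σ y_i = -861368/29296875 m ≈ -0.029401 m

y(16/5) = -861368/29296875 m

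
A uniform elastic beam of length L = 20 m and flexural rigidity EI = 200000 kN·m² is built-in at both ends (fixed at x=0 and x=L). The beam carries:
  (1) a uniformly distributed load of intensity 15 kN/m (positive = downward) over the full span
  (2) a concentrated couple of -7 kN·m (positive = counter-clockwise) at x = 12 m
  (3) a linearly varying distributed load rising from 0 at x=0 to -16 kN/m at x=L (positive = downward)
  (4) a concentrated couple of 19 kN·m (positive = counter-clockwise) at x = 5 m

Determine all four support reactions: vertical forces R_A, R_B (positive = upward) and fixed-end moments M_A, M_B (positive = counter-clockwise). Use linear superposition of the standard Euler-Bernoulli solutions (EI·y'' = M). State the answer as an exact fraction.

R_A = 410259/4000 kN, M_A = 337037/1200 kN·m, R_B = 149741/4000 kN, M_B = -69961/400 kN·m

Load 1 — uniform load w=15 kN/m over full span:
  R_A = wL/2 = 15·20/2 = 150 kN
  M_A = wL²/12 = 15·20²/12 = 500 kN·m
  R_B = wL/2 = 15·20/2 = 150 kN
  M_B = -wL²/12 = -15·20²/12 = -500 kN·m
Load 2 — applied couple M₀=-7 kN·m at a=12 m (b=L-a=8):
  R_A = 6M₀ab/L³ = 6·(-7)·12·8/20³ = -63/125 kN
  M_A = M₀b(2a-b)/L² = (-7)·8·(2·12-8)/20² = -56/25 kN·m
  R_B = -6M₀ab/L³ = -6·(-7)·12·8/20³ = 63/125 kN
  M_B = M₀a(2b-a)/L² = (-7)·12·(2·8-12)/20² = -21/25 kN·m
Load 3 — triangular load w₀=-16 kN/m (0→w₀ over full span):
  R_A = 3w₀L/20 = 3·(-16)·20/20 = -48 kN
  M_A = w₀L²/30 = (-16)·20²/30 = -640/3 kN·m
  R_B = 7w₀L/20 = 7·(-16)·20/20 = -112 kN
  M_B = -w₀L²/20 = -(-16)·20²/20 = 320 kN·m
Load 4 — applied couple M₀=19 kN·m at a=5 m (b=L-a=15):
  R_A = 6M₀ab/L³ = 6·19·5·15/20³ = 171/160 kN
  M_A = M₀b(2a-b)/L² = 19·15·(2·5-15)/20² = -57/16 kN·m
  R_B = -6M₀ab/L³ = -6·19·5·15/20³ = -171/160 kN
  M_B = M₀a(2b-a)/L² = 19·5·(2·15-5)/20² = 95/16 kN·m
Superposition: R_A = 410259/4000 kN, M_A = 337037/1200 kN·m, R_B = 149741/4000 kN, M_B = -69961/400 kN·m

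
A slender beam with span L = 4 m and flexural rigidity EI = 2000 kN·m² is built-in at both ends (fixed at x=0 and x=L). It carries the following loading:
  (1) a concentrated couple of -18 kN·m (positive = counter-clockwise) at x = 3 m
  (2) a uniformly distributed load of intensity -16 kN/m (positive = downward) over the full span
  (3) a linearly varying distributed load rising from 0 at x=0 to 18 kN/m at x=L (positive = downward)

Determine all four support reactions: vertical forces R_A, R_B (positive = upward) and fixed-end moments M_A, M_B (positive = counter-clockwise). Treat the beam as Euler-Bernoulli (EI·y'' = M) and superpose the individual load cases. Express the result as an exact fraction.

R_A = -2101/80 kN, M_A = -2083/120 kN·m, R_B = -139/80 kN, M_B = 1237/120 kN·m

Load 1 — applied couple M₀=-18 kN·m at a=3 m (b=L-a=1):
  R_A = 6M₀ab/L³ = 6·(-18)·3·1/4³ = -81/16 kN
  M_A = M₀b(2a-b)/L² = (-18)·1·(2·3-1)/4² = -45/8 kN·m
  R_B = -6M₀ab/L³ = -6·(-18)·3·1/4³ = 81/16 kN
  M_B = M₀a(2b-a)/L² = (-18)·3·(2·1-3)/4² = 27/8 kN·m
Load 2 — uniform load w=-16 kN/m over full span:
  R_A = wL/2 = (-16)·4/2 = -32 kN
  M_A = wL²/12 = (-16)·4²/12 = -64/3 kN·m
  R_B = wL/2 = (-16)·4/2 = -32 kN
  M_B = -wL²/12 = -(-16)·4²/12 = 64/3 kN·m
Load 3 — triangular load w₀=18 kN/m (0→w₀ over full span):
  R_A = 3w₀L/20 = 3·18·4/20 = 54/5 kN
  M_A = w₀L²/30 = 18·4²/30 = 48/5 kN·m
  R_B = 7w₀L/20 = 7·18·4/20 = 126/5 kN
  M_B = -w₀L²/20 = -18·4²/20 = -72/5 kN·m
Superposition: R_A = -2101/80 kN, M_A = -2083/120 kN·m, R_B = -139/80 kN, M_B = 1237/120 kN·m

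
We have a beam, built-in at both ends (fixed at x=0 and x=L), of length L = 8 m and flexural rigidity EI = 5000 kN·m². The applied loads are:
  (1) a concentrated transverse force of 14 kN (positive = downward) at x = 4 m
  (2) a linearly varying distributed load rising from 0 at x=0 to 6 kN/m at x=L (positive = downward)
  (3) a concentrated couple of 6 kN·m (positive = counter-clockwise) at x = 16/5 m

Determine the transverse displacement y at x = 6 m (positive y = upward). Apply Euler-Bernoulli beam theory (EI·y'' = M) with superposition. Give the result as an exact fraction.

Load 1 — point force P=14 kN at a=4 m (b=L-a=4):
  y_1 = -Pa²(L-x)²(3bL-(3b+a)(L-x))/(6L³EI)  [x>a] = -14·4²·(8-6)²·(3·4·8-(3·4+4)·(8-6))/(6·8³·5000) = -7/1875 m
Load 2 — triangular load w₀=6 kN/m (0→w₀ over full span):
  y_2 = -w₀x²(L-x)²(x+2L)/(120LEI) = -6·6²·(8-6)²·(6+2·8)/(120·8·5000) = -99/25000 m
Load 3 — applied couple M₀=6 kN·m at a=16/5 m (b=L-a=24/5):
  y_3 = (R_Ax³/6 - M_Ax²/2 - M₀(x-a)²/2)/EI  [x>a] with R_A=27/25, M_A=18/25 = ((27/25)·6³/6 - (18/25)·6²/2 - 6·(6-(16/5))²/2)/5000 = 3/6250 m
Superposition: y = Σ y_i = -541/75000 m ≈ -0.007213 m

y(6) = -541/75000 m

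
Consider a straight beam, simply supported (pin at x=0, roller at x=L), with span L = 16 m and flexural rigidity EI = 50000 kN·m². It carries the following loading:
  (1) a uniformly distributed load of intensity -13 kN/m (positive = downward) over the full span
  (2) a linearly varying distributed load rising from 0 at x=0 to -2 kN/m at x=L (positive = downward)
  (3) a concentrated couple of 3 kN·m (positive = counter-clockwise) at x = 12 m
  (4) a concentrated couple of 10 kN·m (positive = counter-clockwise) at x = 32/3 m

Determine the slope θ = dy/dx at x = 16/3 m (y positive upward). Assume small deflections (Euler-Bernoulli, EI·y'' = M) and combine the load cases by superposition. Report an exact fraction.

θ(16/3) = 2777917/121500000 rad

Load 1 — uniform load w=-13 kN/m over full span:
  θ_1 = -w(L³-6Lx²+4x³)/(24EI) = -(-13)·(16³-6·16·(16/3)²+4·(16/3)³)/(24·50000) = 5408/253125 rad
Load 2 — triangular load w₀=-2 kN/m (0→w₀ over full span):
  θ_2 = -w₀(7L⁴-30L²x²+15x⁴)/(360LEI) = -(-2)·(7·16⁴-30·16²·(16/3)²+15·(16/3)⁴)/(360·16·50000) = 6656/3796875 rad
Load 3 — applied couple M₀=3 kN·m at a=12 m (b=L-a=4):
  θ_3 = (M₀x²/(2L)+C₁)/EI  [x≤a] with C₁=M₀(3b²-L²)/(6L)=-13/2 = (3·(16/3)²/(2·16)+(-13/2))/50000 = -23/300000 rad
Load 4 — applied couple M₀=10 kN·m at a=32/3 m (b=L-a=16/3):
  θ_4 = (M₀x²/(2L)+C₁)/EI  [x≤a] with C₁=M₀(3b²-L²)/(6L)=-160/9 = (10·(16/3)²/(2·16)+(-160/9))/50000 = -1/5625 rad
Superposition: θ = Σ θ_i = 2777917/121500000 rad ≈ 0.022864 rad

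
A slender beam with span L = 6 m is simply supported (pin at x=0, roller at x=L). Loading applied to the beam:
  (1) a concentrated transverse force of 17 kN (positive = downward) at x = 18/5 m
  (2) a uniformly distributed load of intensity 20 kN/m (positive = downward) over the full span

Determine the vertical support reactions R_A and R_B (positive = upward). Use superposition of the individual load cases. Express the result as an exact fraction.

Load 1 — point force P=17 kN at a=18/5 m (b=L-a=12/5):
  R_A = Pb/L = 17·(12/5)/6 = 34/5 kN
  R_B = Pa/L = 17·(18/5)/6 = 51/5 kN
Load 2 — uniform load w=20 kN/m over full span:
  R_A = wL/2 = 20·6/2 = 60 kN
  R_B = wL/2 = 20·6/2 = 60 kN
Superposition: R_A = 334/5 kN, R_B = 351/5 kN

R_A = 334/5 kN, R_B = 351/5 kN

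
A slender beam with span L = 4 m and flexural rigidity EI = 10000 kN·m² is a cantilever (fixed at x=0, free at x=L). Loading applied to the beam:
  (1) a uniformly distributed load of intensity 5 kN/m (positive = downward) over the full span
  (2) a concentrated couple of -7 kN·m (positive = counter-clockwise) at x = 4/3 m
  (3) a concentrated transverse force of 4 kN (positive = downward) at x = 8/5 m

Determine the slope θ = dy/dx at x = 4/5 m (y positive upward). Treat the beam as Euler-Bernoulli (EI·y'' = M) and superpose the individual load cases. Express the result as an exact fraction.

Load 1 — uniform load w=5 kN/m over full span:
  θ_1 = -wx(x²-3Lx+3L²)/(6EI) = -5·(4/5)·((4/5)²-3·4·(4/5)+3·4²)/(6·10000) = -122/46875 rad
Load 2 — applied couple M₀=-7 kN·m at a=4/3 m (b=L-a=8/3):
  θ_2 = M₀x/EI  [x≤a] = (-7)·(4/5)/10000 = -7/12500 rad
Load 3 — point force P=4 kN at a=8/5 m (b=L-a=12/5):
  θ_3 = -Px(2a-x)/(2EI)  [x≤a] = -4·(4/5)·(2·(8/5)-(4/5))/(2·10000) = -6/15625 rad
Superposition: θ = Σ θ_i = -133/37500 rad ≈ -0.003547 rad

θ(4/5) = -133/37500 rad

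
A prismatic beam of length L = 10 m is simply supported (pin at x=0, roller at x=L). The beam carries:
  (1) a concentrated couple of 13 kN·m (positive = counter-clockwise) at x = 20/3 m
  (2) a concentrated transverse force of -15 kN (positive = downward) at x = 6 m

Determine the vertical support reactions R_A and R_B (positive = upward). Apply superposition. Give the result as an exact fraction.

R_A = -47/10 kN, R_B = -103/10 kN

Load 1 — applied couple M₀=13 kN·m at a=20/3 m (b=L-a=10/3):
  R_A = M₀/L = 13/10 kN
  R_B = -M₀/L = -13/10 kN
Load 2 — point force P=-15 kN at a=6 m (b=L-a=4):
  R_A = Pb/L = (-15)·4/10 = -6 kN
  R_B = Pa/L = (-15)·6/10 = -9 kN
Superposition: R_A = -47/10 kN, R_B = -103/10 kN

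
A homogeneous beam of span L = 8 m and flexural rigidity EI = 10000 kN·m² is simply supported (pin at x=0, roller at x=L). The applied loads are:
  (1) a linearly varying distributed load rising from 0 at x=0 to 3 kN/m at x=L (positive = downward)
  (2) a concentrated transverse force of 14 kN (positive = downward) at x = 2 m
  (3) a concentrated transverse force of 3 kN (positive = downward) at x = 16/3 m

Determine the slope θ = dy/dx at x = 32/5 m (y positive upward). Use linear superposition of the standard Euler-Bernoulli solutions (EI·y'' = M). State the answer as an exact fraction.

θ(32/5) = 1107857/168750000 rad

Load 1 — triangular load w₀=3 kN/m (0→w₀ over full span):
  θ_1 = -w₀(7L⁴-30L²x²+15x⁴)/(360LEI) = -3·(7·8⁴-30·8²·(32/5)²+15·(32/5)⁴)/(360·8·10000) = 3028/1171875 rad
Load 2 — point force P=14 kN at a=2 m (b=L-a=6):
  θ_2 = -Pa(2L²-6Lx+3x²+a²)/(6LEI)  [x>a] = -14·2·(2·8²-6·8·(32/5)+3·(32/5)²+2²)/(6·8·10000) = 763/250000 rad
Load 3 — point force P=3 kN at a=16/3 m (b=L-a=8/3):
  θ_3 = -Pa(2L²-6Lx+3x²+a²)/(6LEI)  [x>a] = -3·(16/3)·(2·8²-6·8·(32/5)+3·(32/5)²+(16/3)²)/(6·8·10000) = 392/421875 rad
Superposition: θ = Σ θ_i = 1107857/168750000 rad ≈ 0.006565 rad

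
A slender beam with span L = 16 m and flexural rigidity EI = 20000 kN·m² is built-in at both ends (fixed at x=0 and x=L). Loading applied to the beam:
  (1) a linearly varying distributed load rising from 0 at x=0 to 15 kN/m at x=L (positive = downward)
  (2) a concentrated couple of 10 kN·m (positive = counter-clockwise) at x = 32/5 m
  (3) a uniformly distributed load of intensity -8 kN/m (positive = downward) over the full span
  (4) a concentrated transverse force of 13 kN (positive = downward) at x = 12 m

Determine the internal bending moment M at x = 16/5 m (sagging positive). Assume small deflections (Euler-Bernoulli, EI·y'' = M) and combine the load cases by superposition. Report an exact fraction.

Load 1 — triangular load w₀=15 kN/m (0→w₀ over full span):
  M_1 = 3w₀Lx/20 - w₀L²/30 - w₀x³/(6L) = 3·15·16·(16/5)/20 - 15·16²/30 - 15·(16/5)³/(6·16) = -448/25 kN·m
Load 2 — applied couple M₀=10 kN·m at a=32/5 m (b=L-a=48/5):
  M_2 = R_Ax - M_A  [x≤a] with R_A=9/10, M_A=6/5 = (9/10)·(16/5) - (6/5) = 42/25 kN·m
Load 3 — uniform load w=-8 kN/m over full span:
  M_3 = wLx/2 - wL²/12 - wx²/2 = (-8)·16·(16/5)/2 - (-8)·16²/12 - (-8)·(16/5)²/2 = 512/75 kN·m
Load 4 — point force P=13 kN at a=12 m (b=L-a=4):
  M_4 = Pb²(3a+b)x/L³ - Pab²/L²  [x≤a] = 13·4²·(3·12+4)·(16/5)/16³ - 13·12·4²/16² = -13/4 kN·m
Superposition: M = Σ M_i = -3799/300 kN·m ≈ -12.663333 kN·m

M(16/5) = -3799/300 kN·m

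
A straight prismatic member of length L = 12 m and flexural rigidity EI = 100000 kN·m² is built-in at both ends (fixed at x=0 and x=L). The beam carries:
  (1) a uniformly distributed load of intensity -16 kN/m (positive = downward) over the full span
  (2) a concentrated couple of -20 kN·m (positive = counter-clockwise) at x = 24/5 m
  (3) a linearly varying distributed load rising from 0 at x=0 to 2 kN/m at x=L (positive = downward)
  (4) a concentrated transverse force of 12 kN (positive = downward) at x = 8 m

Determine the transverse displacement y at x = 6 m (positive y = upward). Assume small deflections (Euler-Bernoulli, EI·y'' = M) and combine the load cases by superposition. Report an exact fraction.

Load 1 — uniform load w=-16 kN/m over full span:
  y_1 = -wx²(L-x)²/(24EI) = -(-16)·6²·(12-6)²/(24·100000) = 27/3125 m
Load 2 — applied couple M₀=-20 kN·m at a=24/5 m (b=L-a=36/5):
  y_2 = (R_Ax³/6 - M_Ax²/2 - M₀(x-a)²/2)/EI  [x>a] with R_A=-12/5, M_A=-12/5 = ((-12/5)·6³/6 - (-12/5)·6²/2 - (-20)·(6-(24/5))²/2)/100000 = -9/31250 m
Load 3 — triangular load w₀=2 kN/m (0→w₀ over full span):
  y_3 = -w₀x²(L-x)²(x+2L)/(120LEI) = -2·6²·(12-6)²·(6+2·12)/(120·12·100000) = -27/50000 m
Load 4 — point force P=12 kN at a=8 m (b=L-a=4):
  y_4 = -Pb²x²(3aL-(3a+b)x)/(6L³EI)  [x≤a] = -12·4²·6²·(3·8·12-(3·8+4)·6)/(6·12³·100000) = -1/1250 m
Superposition: y = Σ y_i = 1753/250000 m ≈ 0.007012 m

y(6) = 1753/250000 m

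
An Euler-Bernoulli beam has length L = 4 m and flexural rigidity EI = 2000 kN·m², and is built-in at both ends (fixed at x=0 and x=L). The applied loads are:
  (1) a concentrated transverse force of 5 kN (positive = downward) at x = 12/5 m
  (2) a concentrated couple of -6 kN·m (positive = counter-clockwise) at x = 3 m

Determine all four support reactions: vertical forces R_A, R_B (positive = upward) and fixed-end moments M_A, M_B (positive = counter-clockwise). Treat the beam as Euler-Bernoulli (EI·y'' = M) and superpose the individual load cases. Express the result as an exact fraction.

Load 1 — point force P=5 kN at a=12/5 m (b=L-a=8/5):
  R_A = Pb²(3a+b)/L³ = 5·(8/5)²·(3·(12/5)+(8/5))/4³ = 44/25 kN
  M_A = Pab²/L² = 5·(12/5)·(8/5)²/4² = 48/25 kN·m
  R_B = Pa²(a+3b)/L³ = 5·(12/5)²·((12/5)+3·(8/5))/4³ = 81/25 kN
  M_B = -Pa²b/L² = -5·(12/5)²·(8/5)/4² = -72/25 kN·m
Load 2 — applied couple M₀=-6 kN·m at a=3 m (b=L-a=1):
  R_A = 6M₀ab/L³ = 6·(-6)·3·1/4³ = -27/16 kN
  M_A = M₀b(2a-b)/L² = (-6)·1·(2·3-1)/4² = -15/8 kN·m
  R_B = -6M₀ab/L³ = -6·(-6)·3·1/4³ = 27/16 kN
  M_B = M₀a(2b-a)/L² = (-6)·3·(2·1-3)/4² = 9/8 kN·m
Superposition: R_A = 29/400 kN, M_A = 9/200 kN·m, R_B = 1971/400 kN, M_B = -351/200 kN·m

R_A = 29/400 kN, M_A = 9/200 kN·m, R_B = 1971/400 kN, M_B = -351/200 kN·m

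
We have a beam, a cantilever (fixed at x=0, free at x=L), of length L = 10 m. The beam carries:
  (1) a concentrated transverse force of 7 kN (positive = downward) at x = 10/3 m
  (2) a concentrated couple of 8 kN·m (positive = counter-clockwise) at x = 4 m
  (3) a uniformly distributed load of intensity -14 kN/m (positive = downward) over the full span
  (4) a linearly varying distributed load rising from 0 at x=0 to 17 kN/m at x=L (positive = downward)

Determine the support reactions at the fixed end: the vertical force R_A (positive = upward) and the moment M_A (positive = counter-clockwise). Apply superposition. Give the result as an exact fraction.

Load 1 — point force P=7 kN at a=10/3 m (b=L-a=20/3):
  R_A = P = 7 kN
  M_A = Pa = 7·(10/3) = 70/3 kN·m
Load 2 — applied couple M₀=8 kN·m at a=4 m (b=L-a=6):
  R_A = 0 kN
  M_A = -M₀ = -8 kN·m
Load 3 — uniform load w=-14 kN/m over full span:
  R_A = wL = (-14)·10 = -140 kN
  M_A = wL²/2 = (-14)·10²/2 = -700 kN·m
Load 4 — triangular load w₀=17 kN/m (0→w₀ over full span):
  R_A = w₀L/2 = 17·10/2 = 85 kN
  M_A = w₀L²/3 = 17·10²/3 = 1700/3 kN·m
Superposition: R_A = -48 kN, M_A = -118 kN·m

R_A = -48 kN, M_A = -118 kN·m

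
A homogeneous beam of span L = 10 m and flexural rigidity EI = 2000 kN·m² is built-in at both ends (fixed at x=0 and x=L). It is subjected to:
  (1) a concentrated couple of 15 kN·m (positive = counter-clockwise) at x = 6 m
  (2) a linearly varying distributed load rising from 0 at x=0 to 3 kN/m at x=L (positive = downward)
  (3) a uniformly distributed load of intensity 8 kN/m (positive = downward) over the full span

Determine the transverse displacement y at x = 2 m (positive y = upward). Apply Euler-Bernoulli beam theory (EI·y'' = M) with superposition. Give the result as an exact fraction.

Load 1 — applied couple M₀=15 kN·m at a=6 m (b=L-a=4):
  y_1 = (R_Ax³/6 - M_Ax²/2)/EI  [x≤a] with R_A=54/25, M_A=24/5 = ((54/25)·2³/6 - (24/5)·2²/2)/2000 = -21/6250 m
Load 2 — triangular load w₀=3 kN/m (0→w₀ over full span):
  y_2 = -w₀x²(L-x)²(x+2L)/(120LEI) = -3·2²·(10-2)²·(2+2·10)/(120·10·2000) = -22/3125 m
Load 3 — uniform load w=8 kN/m over full span:
  y_3 = -wx²(L-x)²/(24EI) = -8·2²·(10-2)²/(24·2000) = -16/375 m
Superposition: y = Σ y_i = -199/3750 m ≈ -0.053067 m

y(2) = -199/3750 m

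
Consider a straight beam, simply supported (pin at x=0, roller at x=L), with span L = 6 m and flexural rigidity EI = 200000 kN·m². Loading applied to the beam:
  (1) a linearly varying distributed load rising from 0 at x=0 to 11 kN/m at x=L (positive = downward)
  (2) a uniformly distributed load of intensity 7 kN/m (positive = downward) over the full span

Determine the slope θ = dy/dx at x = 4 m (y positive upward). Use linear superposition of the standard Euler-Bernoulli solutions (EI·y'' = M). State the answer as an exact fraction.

θ(4) = 1183/4500000 rad

Load 1 — triangular load w₀=11 kN/m (0→w₀ over full span):
  θ_1 = -w₀(7L⁴-30L²x²+15x⁴)/(360LEI) = -11·(7·6⁴-30·6²·4²+15·4⁴)/(360·6·200000) = 1001/9000000 rad
Load 2 — uniform load w=7 kN/m over full span:
  θ_2 = -w(L³-6Lx²+4x³)/(24EI) = -7·(6³-6·6·4²+4·4³)/(24·200000) = 91/600000 rad
Superposition: θ = Σ θ_i = 1183/4500000 rad ≈ 0.000263 rad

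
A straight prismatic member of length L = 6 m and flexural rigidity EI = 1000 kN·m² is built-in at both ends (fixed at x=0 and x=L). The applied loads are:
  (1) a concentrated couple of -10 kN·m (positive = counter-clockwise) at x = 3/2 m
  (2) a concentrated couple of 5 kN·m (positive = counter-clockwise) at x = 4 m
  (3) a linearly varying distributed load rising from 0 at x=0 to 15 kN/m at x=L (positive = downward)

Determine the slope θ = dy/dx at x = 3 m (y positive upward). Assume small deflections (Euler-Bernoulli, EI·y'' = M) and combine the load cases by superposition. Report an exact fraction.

θ(3) = -3/4000 rad

Load 1 — applied couple M₀=-10 kN·m at a=3/2 m (b=L-a=9/2):
  θ_1 = (R_Ax²/2 - M_Ax - M₀(x-a))/EI  [x>a] with R_A=-15/8, M_A=15/8 = ((-15/8)·3²/2 - (15/8)·3 - (-10)·(3-(3/2)))/1000 = 3/3200 rad
Load 2 — applied couple M₀=5 kN·m at a=4 m (b=L-a=2):
  θ_2 = (R_Ax²/2 - M_Ax)/EI  [x≤a] with R_A=10/9, M_A=5/3 = ((10/9)·3²/2 - (5/3)·3)/1000 = 0 rad
Load 3 — triangular load w₀=15 kN/m (0→w₀ over full span):
  θ_3 = -w₀(2x(L-x)(L-2x)(x+2L)+x²(L-x)²)/(120LEI) = -15·(2·3·(6-3)·(6-2·3)·(3+2·6)+3²·(6-3)²)/(120·6·1000) = -27/16000 rad
Superposition: θ = Σ θ_i = -3/4000 rad ≈ -0.000750 rad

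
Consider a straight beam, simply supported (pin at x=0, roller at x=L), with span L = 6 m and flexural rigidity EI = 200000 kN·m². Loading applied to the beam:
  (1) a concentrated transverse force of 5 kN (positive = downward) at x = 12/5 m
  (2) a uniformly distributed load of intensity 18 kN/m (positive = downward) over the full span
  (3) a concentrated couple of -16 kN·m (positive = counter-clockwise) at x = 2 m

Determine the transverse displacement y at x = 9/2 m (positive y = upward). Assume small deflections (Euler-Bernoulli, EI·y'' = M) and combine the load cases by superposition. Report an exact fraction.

Load 1 — point force P=5 kN at a=12/5 m (b=L-a=18/5):
  y_1 = -Pa(L-x)(2Lx-a²-x²)/(6LEI)  [x>a] = -5·(12/5)·(6-(9/2))·(2·6·(9/2)-(12/5)²-(9/2)²)/(6·6·200000) = -2799/40000000 m
Load 2 — uniform load w=18 kN/m over full span:
  y_2 = -wx(L³-2Lx²+x³)/(24EI) = -18·(9/2)·(6³-2·6·(9/2)²+(9/2)³)/(24·200000) = -13851/12800000 m
Load 3 — applied couple M₀=-16 kN·m at a=2 m (b=L-a=4):
  y_3 = (M₀x³/(6L)-M₀(x-a)²/2+C₁x)/EI  [x>a] with C₁=M₀(3b²-L²)/(6L)=-16/3 = ((-16)·(9/2)³/(6·6)-(-16)·((9/2)-2)²/2+(-16/3)·(9/2))/200000 = -29/400000 m
Superposition: y = Σ y_i = -391867/320000000 m ≈ -0.001225 m

y(9/2) = -391867/320000000 m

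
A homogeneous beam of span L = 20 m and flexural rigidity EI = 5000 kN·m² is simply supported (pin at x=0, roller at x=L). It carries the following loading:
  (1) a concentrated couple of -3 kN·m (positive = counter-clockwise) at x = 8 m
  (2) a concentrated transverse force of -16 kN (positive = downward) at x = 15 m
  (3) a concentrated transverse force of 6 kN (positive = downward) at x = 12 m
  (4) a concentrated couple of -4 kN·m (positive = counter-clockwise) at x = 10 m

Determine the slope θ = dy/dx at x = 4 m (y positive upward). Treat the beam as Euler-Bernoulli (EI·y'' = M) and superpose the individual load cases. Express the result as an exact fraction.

θ(4) = 769/37500 rad

Load 1 — applied couple M₀=-3 kN·m at a=8 m (b=L-a=12):
  θ_1 = (M₀x²/(2L)+C₁)/EI  [x≤a] with C₁=M₀(3b²-L²)/(6L)=-4/5 = ((-3)·4²/(2·20)+(-4/5))/5000 = -1/2500 rad
Load 2 — point force P=-16 kN at a=15 m (b=L-a=5):
  θ_2 = -Pb(L²-b²-3x²)/(6LEI)  [x≤a] = -(-16)·5·(20²-5²-3·4²)/(6·20·5000) = 109/2500 rad
Load 3 — point force P=6 kN at a=12 m (b=L-a=8):
  θ_3 = -Pb(L²-b²-3x²)/(6LEI)  [x≤a] = -6·8·(20²-8²-3·4²)/(6·20·5000) = -72/3125 rad
Load 4 — applied couple M₀=-4 kN·m at a=10 m (b=L-a=10):
  θ_4 = (M₀x²/(2L)+C₁)/EI  [x≤a] with C₁=M₀(3b²-L²)/(6L)=10/3 = ((-4)·4²/(2·20)+(10/3))/5000 = 13/37500 rad
Superposition: θ = Σ θ_i = 769/37500 rad ≈ 0.020507 rad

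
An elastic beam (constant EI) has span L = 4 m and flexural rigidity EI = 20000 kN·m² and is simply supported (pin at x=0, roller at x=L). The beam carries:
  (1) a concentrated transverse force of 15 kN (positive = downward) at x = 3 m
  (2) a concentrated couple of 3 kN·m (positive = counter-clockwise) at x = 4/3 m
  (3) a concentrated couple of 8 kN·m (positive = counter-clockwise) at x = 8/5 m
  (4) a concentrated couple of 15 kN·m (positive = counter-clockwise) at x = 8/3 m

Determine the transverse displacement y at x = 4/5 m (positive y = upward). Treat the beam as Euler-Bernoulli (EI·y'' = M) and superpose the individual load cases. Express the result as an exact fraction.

Load 1 — point force P=15 kN at a=3 m (b=L-a=1):
  y_1 = -Pbx(L²-b²-x²)/(6LEI)  [x≤a] = -15·1·(4/5)·(4²-1²-(4/5)²)/(6·4·20000) = -359/1000000 m
Load 2 — applied couple M₀=3 kN·m at a=4/3 m (b=L-a=8/3):
  y_2 = (M₀x³/(6L)+C₁x)/EI  [x≤a] with C₁=M₀(3b²-L²)/(6L)=2/3 = (3·(4/5)³/(6·4)+(2/3)·(4/5))/20000 = 7/234375 m
Load 3 — applied couple M₀=8 kN·m at a=8/5 m (b=L-a=12/5):
  y_3 = (M₀x³/(6L)+C₁x)/EI  [x≤a] with C₁=M₀(3b²-L²)/(6L)=32/75 = (8·(4/5)³/(6·4)+(32/75)·(4/5))/20000 = 2/78125 m
Load 4 — applied couple M₀=15 kN·m at a=8/3 m (b=L-a=4/3):
  y_4 = (M₀x³/(6L)+C₁x)/EI  [x≤a] with C₁=M₀(3b²-L²)/(6L)=-20/3 = (15·(4/5)³/(6·4)+(-20/3)·(4/5))/20000 = -47/187500 m
Superposition: y = Σ y_i = -2771/5000000 m ≈ -0.000554 m

y(4/5) = -2771/5000000 m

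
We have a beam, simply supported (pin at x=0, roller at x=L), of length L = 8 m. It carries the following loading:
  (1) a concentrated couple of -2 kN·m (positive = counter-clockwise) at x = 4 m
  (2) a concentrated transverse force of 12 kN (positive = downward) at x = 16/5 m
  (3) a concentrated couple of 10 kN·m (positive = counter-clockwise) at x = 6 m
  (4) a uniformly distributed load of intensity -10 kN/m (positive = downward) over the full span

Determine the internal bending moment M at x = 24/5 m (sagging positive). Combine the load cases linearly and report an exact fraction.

M(24/5) = -1366/25 kN·m

Load 1 — applied couple M₀=-2 kN·m at a=4 m (b=L-a=4):
  M_1 = M₀x/L - M₀  [x>a] = (-2)·(24/5)/8 - (-2) = 4/5 kN·m
Load 2 — point force P=12 kN at a=16/5 m (b=L-a=24/5):
  M_2 = Pa(L-x)/L  [x>a] = 12·(16/5)·(8-(24/5))/8 = 384/25 kN·m
Load 3 — applied couple M₀=10 kN·m at a=6 m (b=L-a=2):
  M_3 = M₀x/L  [x≤a] = 10·(24/5)/8 = 6 kN·m
Load 4 — uniform load w=-10 kN/m over full span:
  M_4 = wx(L-x)/2 = (-10)·(24/5)·(8-(24/5))/2 = -384/5 kN·m
Superposition: M = Σ M_i = -1366/25 kN·m ≈ -54.640000 kN·m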